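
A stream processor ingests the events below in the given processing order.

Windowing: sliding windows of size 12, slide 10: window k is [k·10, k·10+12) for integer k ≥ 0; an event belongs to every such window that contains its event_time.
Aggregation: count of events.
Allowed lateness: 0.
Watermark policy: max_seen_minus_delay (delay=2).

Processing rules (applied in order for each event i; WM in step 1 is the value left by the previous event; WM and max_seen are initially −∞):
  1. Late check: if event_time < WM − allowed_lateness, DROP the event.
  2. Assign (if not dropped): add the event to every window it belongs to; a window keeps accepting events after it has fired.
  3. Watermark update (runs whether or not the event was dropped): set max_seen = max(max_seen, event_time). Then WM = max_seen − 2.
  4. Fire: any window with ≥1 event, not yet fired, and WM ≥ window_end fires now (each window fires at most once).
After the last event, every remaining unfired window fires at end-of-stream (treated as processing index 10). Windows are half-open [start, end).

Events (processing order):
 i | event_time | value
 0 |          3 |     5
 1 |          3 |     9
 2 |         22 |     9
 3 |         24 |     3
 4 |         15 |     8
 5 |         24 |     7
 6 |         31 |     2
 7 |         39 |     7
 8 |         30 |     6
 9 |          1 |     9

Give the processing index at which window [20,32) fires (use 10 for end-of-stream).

i=0 t=3 v=5: → [0,12); WM=1
i=1 t=3 v=9: → [0,12); WM=1
i=2 t=22 v=9: → [20,32); WM=20; [0,12) fires=2
i=3 t=24 v=3: → [20,32); WM=22
i=4 t=15 v=8: DROP (t<22-0); WM=22
i=5 t=24 v=7: → [20,32); WM=22
i=6 t=31 v=2: → [30,42),[20,32); WM=29
i=7 t=39 v=7: → [30,42); WM=37; [20,32) fires=4
i=8 t=30 v=6: DROP (t<37-0); WM=37
i=9 t=1 v=9: DROP (t<37-0); WM=37

7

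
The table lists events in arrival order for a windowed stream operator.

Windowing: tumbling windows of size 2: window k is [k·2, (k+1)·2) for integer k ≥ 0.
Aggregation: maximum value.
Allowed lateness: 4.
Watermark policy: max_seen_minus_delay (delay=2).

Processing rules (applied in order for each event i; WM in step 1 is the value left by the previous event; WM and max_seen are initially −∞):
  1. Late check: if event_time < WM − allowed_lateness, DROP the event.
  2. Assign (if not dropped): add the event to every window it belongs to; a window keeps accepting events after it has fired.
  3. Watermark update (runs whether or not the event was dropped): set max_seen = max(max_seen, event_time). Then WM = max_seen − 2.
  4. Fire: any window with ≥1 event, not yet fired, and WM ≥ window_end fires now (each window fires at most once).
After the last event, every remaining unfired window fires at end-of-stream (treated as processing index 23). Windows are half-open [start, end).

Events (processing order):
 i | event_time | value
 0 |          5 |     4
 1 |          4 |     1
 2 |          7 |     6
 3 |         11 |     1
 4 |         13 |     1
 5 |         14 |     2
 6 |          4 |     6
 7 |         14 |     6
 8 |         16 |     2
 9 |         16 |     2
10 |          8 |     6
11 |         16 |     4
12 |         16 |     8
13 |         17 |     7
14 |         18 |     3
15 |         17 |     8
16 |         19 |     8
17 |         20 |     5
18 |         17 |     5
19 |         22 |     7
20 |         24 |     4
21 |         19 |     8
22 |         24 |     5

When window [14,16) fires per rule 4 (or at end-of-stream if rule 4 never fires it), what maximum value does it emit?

i=0 t=5 v=4: → [4,6); WM=3
i=1 t=4 v=1: → [4,6); WM=3
i=2 t=7 v=6: → [6,8); WM=5
i=3 t=11 v=1: → [10,12); WM=9; [4,6) fires=4 [6,8) fires=6
i=4 t=13 v=1: → [12,14); WM=11
i=5 t=14 v=2: → [14,16); WM=12; [10,12) fires=1
i=6 t=4 v=6: DROP (t<12-4); WM=12
i=7 t=14 v=6: → [14,16); WM=12
i=8 t=16 v=2: → [16,18); WM=14; [12,14) fires=1
i=9 t=16 v=2: → [16,18); WM=14
i=10 t=8 v=6: DROP (t<14-4); WM=14
i=11 t=16 v=4: → [16,18); WM=14
i=12 t=16 v=8: → [16,18); WM=14
i=13 t=17 v=7: → [16,18); WM=15
i=14 t=18 v=3: → [18,20); WM=16; [14,16) fires=6
i=15 t=17 v=8: → [16,18); WM=16
i=16 t=19 v=8: → [18,20); WM=17
i=17 t=20 v=5: → [20,22); WM=18; [16,18) fires=8
i=18 t=17 v=5: → [16,18); WM=18
i=19 t=22 v=7: → [22,24); WM=20; [18,20) fires=8
i=20 t=24 v=4: → [24,26); WM=22; [20,22) fires=5
i=21 t=19 v=8: → [18,20); WM=22
i=22 t=24 v=5: → [24,26); WM=22

6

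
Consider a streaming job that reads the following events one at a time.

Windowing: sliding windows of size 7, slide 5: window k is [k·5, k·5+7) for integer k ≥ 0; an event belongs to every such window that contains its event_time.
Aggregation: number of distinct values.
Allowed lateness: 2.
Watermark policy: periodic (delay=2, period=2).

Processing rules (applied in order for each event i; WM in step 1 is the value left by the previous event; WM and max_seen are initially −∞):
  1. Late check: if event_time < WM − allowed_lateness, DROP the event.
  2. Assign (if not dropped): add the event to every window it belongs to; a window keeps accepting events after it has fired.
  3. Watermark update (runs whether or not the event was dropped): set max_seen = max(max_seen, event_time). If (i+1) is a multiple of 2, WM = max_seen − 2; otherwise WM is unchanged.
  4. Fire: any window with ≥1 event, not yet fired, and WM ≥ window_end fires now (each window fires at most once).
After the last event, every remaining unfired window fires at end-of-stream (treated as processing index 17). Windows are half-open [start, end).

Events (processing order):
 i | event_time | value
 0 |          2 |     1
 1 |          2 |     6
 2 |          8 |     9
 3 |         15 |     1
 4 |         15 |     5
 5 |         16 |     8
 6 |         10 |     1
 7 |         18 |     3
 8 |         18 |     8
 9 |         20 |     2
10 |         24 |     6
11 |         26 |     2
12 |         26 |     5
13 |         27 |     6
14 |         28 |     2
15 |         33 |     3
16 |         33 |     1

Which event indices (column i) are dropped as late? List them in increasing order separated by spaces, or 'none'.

6

i=0 t=2 v=1: → [0,7); WM=−∞
i=1 t=2 v=6: → [0,7); WM=0
i=2 t=8 v=9: → [5,12); WM=0
i=3 t=15 v=1: → [15,22),[10,17); WM=13; [0,7) fires=2 [5,12) fires=1
i=4 t=15 v=5: → [15,22),[10,17); WM=13
i=5 t=16 v=8: → [15,22),[10,17); WM=14
i=6 t=10 v=1: DROP (t<14-2); WM=14
i=7 t=18 v=3: → [15,22); WM=16
i=8 t=18 v=8: → [15,22); WM=16
i=9 t=20 v=2: → [20,27),[15,22); WM=18; [10,17) fires=3
i=10 t=24 v=6: → [20,27); WM=18
i=11 t=26 v=2: → [25,32),[20,27); WM=24; [15,22) fires=5
i=12 t=26 v=5: → [25,32),[20,27); WM=24
i=13 t=27 v=6: → [25,32); WM=25
i=14 t=28 v=2: → [25,32); WM=25
i=15 t=33 v=3: → [30,37); WM=31; [20,27) fires=3
i=16 t=33 v=1: → [30,37); WM=31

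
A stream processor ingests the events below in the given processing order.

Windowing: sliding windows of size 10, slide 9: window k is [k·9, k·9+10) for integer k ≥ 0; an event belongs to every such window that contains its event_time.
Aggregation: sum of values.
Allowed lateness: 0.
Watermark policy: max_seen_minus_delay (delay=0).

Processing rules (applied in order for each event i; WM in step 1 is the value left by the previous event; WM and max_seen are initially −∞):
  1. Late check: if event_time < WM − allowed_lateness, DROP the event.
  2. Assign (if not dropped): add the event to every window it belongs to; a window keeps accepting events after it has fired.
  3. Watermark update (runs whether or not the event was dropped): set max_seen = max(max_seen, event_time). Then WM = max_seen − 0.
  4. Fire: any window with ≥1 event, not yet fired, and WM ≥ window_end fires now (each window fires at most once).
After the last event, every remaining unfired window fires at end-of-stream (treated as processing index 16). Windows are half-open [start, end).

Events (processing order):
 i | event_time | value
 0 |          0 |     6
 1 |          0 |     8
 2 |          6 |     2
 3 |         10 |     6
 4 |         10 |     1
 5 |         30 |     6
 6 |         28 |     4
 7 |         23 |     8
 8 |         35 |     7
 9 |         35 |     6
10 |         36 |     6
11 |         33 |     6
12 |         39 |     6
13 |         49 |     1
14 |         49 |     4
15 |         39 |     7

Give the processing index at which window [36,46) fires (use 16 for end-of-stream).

i=0 t=0 v=6: → [0,10); WM=0
i=1 t=0 v=8: → [0,10); WM=0
i=2 t=6 v=2: → [0,10); WM=6
i=3 t=10 v=6: → [9,19); WM=10; [0,10) fires=16
i=4 t=10 v=1: → [9,19); WM=10
i=5 t=30 v=6: → [27,37); WM=30; [9,19) fires=7
i=6 t=28 v=4: DROP (t<30-0); WM=30
i=7 t=23 v=8: DROP (t<30-0); WM=30
i=8 t=35 v=7: → [27,37); WM=35
i=9 t=35 v=6: → [27,37); WM=35
i=10 t=36 v=6: → [36,46),[27,37); WM=36
i=11 t=33 v=6: DROP (t<36-0); WM=36
i=12 t=39 v=6: → [36,46); WM=39; [27,37) fires=25
i=13 t=49 v=1: → [45,55); WM=49; [36,46) fires=12
i=14 t=49 v=4: → [45,55); WM=49
i=15 t=39 v=7: DROP (t<49-0); WM=49

13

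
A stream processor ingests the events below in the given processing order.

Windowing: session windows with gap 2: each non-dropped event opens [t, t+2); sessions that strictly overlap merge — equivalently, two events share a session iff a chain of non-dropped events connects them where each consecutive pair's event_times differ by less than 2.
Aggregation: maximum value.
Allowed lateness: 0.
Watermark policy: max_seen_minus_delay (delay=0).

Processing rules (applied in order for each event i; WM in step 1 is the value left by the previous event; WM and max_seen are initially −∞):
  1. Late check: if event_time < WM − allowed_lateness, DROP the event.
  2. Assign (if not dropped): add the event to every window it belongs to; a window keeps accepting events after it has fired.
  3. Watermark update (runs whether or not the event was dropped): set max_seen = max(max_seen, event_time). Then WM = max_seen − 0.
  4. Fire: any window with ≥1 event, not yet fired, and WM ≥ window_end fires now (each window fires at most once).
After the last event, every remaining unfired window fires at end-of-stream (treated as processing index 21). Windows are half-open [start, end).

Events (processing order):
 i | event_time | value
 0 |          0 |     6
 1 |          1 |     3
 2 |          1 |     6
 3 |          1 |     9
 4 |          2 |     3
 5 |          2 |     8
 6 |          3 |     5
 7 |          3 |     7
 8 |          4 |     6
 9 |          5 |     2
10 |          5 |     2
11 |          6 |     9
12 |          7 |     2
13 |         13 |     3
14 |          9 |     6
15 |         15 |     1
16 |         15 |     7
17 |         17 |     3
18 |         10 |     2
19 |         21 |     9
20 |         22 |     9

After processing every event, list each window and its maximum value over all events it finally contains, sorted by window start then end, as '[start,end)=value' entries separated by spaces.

i=0 t=0 v=6: → [0,2); WM=0
i=1 t=1 v=3: → [0,3); WM=1
i=2 t=1 v=6: → [0,3); WM=1
i=3 t=1 v=9: → [0,3); WM=1
i=4 t=2 v=3: → [0,4); WM=2
i=5 t=2 v=8: → [0,4); WM=2
i=6 t=3 v=5: → [0,5); WM=3
i=7 t=3 v=7: → [0,5); WM=3
i=8 t=4 v=6: → [0,6); WM=4
i=9 t=5 v=2: → [0,7); WM=5
i=10 t=5 v=2: → [0,7); WM=5
i=11 t=6 v=9: → [0,8); WM=6
i=12 t=7 v=2: → [0,9); WM=7
i=13 t=13 v=3: → [13,15); WM=13
i=14 t=9 v=6: DROP (t<13-0); WM=13
i=15 t=15 v=1: → [15,17); WM=15
i=16 t=15 v=7: → [15,17); WM=15
i=17 t=17 v=3: → [17,19); WM=17
i=18 t=10 v=2: DROP (t<17-0); WM=17
i=19 t=21 v=9: → [21,23); WM=21
i=20 t=22 v=9: → [21,24); WM=22

[0,9)=9 [13,15)=3 [15,17)=7 [17,19)=3 [21,24)=9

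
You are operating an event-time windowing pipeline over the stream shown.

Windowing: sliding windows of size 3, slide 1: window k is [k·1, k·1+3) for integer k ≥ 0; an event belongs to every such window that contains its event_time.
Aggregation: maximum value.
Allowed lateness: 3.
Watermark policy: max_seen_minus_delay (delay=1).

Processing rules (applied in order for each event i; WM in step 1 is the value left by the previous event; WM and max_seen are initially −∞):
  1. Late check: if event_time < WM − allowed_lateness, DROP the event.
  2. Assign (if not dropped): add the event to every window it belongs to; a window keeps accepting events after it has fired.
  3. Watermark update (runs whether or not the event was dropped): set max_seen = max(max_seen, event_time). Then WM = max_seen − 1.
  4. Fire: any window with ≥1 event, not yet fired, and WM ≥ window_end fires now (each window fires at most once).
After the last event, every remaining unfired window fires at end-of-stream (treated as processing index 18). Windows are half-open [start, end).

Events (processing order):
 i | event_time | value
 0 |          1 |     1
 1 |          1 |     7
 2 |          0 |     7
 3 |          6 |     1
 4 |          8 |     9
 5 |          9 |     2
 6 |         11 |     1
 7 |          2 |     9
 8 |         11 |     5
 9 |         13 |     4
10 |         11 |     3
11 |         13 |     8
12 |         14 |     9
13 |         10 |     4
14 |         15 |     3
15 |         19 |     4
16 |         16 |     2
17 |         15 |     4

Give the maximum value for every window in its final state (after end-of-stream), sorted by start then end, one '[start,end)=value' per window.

[0,3)=7 [1,4)=7 [4,7)=1 [5,8)=1 [6,9)=9 [7,10)=9 [8,11)=9 [9,12)=5 [10,13)=5 [11,14)=8 [12,15)=9 [13,16)=9 [14,17)=9 [15,18)=4 [16,19)=2 [17,20)=4 [18,21)=4 [19,22)=4

i=0 t=1 v=1: → [1,4),[0,3); WM=0
i=1 t=1 v=7: → [1,4),[0,3); WM=0
i=2 t=0 v=7: → [0,3); WM=0
i=3 t=6 v=1: → [6,9),[5,8),[4,7); WM=5; [0,3) fires=7 [1,4) fires=7
i=4 t=8 v=9: → [8,11),[7,10),[6,9); WM=7; [4,7) fires=1
i=5 t=9 v=2: → [9,12),[8,11),[7,10); WM=8; [5,8) fires=1
i=6 t=11 v=1: → [11,14),[10,13),[9,12); WM=10; [6,9) fires=9 [7,10) fires=9
i=7 t=2 v=9: DROP (t<10-3); WM=10
i=8 t=11 v=5: → [11,14),[10,13),[9,12); WM=10
i=9 t=13 v=4: → [13,16),[12,15),[11,14); WM=12; [8,11) fires=9 [9,12) fires=5
i=10 t=11 v=3: → [11,14),[10,13),[9,12); WM=12
i=11 t=13 v=8: → [13,16),[12,15),[11,14); WM=12
i=12 t=14 v=9: → [14,17),[13,16),[12,15); WM=13; [10,13) fires=5
i=13 t=10 v=4: → [10,13),[9,12),[8,11); WM=13
i=14 t=15 v=3: → [15,18),[14,17),[13,16); WM=14; [11,14) fires=8
i=15 t=19 v=4: → [19,22),[18,21),[17,20); WM=18; [12,15) fires=9 [13,16) fires=9 [14,17) fires=9 [15,18) fires=3
i=16 t=16 v=2: → [16,19),[15,18),[14,17); WM=18
i=17 t=15 v=4: → [15,18),[14,17),[13,16); WM=18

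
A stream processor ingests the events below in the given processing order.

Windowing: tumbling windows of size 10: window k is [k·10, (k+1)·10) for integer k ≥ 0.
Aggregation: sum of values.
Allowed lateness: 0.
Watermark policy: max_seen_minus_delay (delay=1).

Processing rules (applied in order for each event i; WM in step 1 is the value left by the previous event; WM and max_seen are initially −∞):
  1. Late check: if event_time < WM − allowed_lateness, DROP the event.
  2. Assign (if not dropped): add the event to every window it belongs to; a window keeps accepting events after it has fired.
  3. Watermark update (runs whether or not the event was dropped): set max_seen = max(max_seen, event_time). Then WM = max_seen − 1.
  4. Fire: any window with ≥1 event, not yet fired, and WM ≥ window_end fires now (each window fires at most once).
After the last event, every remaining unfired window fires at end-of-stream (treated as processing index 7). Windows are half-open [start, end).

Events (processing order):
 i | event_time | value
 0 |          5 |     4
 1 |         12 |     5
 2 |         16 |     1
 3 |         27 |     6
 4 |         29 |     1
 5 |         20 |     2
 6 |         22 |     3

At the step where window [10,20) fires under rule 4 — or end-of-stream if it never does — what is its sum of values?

i=0 t=5 v=4: → [0,10); WM=4
i=1 t=12 v=5: → [10,20); WM=11; [0,10) fires=4
i=2 t=16 v=1: → [10,20); WM=15
i=3 t=27 v=6: → [20,30); WM=26; [10,20) fires=6
i=4 t=29 v=1: → [20,30); WM=28
i=5 t=20 v=2: DROP (t<28-0); WM=28
i=6 t=22 v=3: DROP (t<28-0); WM=28

6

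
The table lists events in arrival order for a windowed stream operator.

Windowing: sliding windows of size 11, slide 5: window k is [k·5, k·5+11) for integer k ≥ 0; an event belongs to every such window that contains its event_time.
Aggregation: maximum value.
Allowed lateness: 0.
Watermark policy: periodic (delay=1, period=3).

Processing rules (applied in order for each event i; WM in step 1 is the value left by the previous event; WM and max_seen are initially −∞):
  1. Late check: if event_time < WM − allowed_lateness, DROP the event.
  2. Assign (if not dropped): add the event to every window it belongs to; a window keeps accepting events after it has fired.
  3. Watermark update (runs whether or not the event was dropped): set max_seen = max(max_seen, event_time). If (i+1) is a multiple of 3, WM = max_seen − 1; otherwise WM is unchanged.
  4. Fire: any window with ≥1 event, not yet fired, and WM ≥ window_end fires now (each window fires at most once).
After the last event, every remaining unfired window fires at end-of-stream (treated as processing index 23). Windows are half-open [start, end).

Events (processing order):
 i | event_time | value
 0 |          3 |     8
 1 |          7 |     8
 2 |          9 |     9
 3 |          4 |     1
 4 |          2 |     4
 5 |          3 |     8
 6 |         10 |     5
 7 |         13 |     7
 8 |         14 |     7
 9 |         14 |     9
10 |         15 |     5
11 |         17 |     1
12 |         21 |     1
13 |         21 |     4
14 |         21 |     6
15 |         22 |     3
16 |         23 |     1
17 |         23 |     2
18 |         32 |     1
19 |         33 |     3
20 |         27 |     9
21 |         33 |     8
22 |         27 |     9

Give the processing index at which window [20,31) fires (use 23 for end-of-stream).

20

i=0 t=3 v=8: → [0,11); WM=−∞
i=1 t=7 v=8: → [5,16),[0,11); WM=−∞
i=2 t=9 v=9: → [5,16),[0,11); WM=8
i=3 t=4 v=1: DROP (t<8-0); WM=8
i=4 t=2 v=4: DROP (t<8-0); WM=8
i=5 t=3 v=8: DROP (t<8-0); WM=8
i=6 t=10 v=5: → [10,21),[5,16),[0,11); WM=8
i=7 t=13 v=7: → [10,21),[5,16); WM=8
i=8 t=14 v=7: → [10,21),[5,16); WM=13; [0,11) fires=9
i=9 t=14 v=9: → [10,21),[5,16); WM=13
i=10 t=15 v=5: → [15,26),[10,21),[5,16); WM=13
i=11 t=17 v=1: → [15,26),[10,21); WM=16; [5,16) fires=9
i=12 t=21 v=1: → [20,31),[15,26); WM=16
i=13 t=21 v=4: → [20,31),[15,26); WM=16
i=14 t=21 v=6: → [20,31),[15,26); WM=20
i=15 t=22 v=3: → [20,31),[15,26); WM=20
i=16 t=23 v=1: → [20,31),[15,26); WM=20
i=17 t=23 v=2: → [20,31),[15,26); WM=22; [10,21) fires=9
i=18 t=32 v=1: → [30,41),[25,36); WM=22
i=19 t=33 v=3: → [30,41),[25,36); WM=22
i=20 t=27 v=9: → [25,36),[20,31); WM=32; [15,26) fires=6 [20,31) fires=9
i=21 t=33 v=8: → [30,41),[25,36); WM=32
i=22 t=27 v=9: DROP (t<32-0); WM=32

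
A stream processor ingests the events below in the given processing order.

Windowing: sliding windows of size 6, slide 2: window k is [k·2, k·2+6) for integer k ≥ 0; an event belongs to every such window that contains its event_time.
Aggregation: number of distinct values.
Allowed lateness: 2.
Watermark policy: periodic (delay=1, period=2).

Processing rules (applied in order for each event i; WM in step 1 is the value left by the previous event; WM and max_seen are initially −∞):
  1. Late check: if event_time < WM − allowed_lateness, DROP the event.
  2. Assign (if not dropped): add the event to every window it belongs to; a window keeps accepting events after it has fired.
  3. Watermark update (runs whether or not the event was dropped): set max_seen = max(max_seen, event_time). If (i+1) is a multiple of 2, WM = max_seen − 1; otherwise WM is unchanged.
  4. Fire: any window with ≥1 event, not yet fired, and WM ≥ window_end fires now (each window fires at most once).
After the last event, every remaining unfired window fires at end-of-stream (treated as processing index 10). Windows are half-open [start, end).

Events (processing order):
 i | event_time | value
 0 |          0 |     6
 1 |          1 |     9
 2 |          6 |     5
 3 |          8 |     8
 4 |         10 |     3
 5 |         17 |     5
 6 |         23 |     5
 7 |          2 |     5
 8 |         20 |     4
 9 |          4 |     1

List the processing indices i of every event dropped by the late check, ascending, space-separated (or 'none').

7 9

i=0 t=0 v=6: → [0,6); WM=−∞
i=1 t=1 v=9: → [0,6); WM=0
i=2 t=6 v=5: → [6,12),[4,10),[2,8); WM=0
i=3 t=8 v=8: → [8,14),[6,12),[4,10); WM=7; [0,6) fires=2
i=4 t=10 v=3: → [10,16),[8,14),[6,12); WM=7
i=5 t=17 v=5: → [16,22),[14,20),[12,18); WM=16; [2,8) fires=1 [4,10) fires=2 [6,12) fires=3 [8,14) fires=2 [10,16) fires=1
i=6 t=23 v=5: → [22,28),[20,26),[18,24); WM=16
i=7 t=2 v=5: DROP (t<16-2); WM=22; [12,18) fires=1 [14,20) fires=1 [16,22) fires=1
i=8 t=20 v=4: → [20,26),[18,24),[16,22); WM=22
i=9 t=4 v=1: DROP (t<22-2); WM=22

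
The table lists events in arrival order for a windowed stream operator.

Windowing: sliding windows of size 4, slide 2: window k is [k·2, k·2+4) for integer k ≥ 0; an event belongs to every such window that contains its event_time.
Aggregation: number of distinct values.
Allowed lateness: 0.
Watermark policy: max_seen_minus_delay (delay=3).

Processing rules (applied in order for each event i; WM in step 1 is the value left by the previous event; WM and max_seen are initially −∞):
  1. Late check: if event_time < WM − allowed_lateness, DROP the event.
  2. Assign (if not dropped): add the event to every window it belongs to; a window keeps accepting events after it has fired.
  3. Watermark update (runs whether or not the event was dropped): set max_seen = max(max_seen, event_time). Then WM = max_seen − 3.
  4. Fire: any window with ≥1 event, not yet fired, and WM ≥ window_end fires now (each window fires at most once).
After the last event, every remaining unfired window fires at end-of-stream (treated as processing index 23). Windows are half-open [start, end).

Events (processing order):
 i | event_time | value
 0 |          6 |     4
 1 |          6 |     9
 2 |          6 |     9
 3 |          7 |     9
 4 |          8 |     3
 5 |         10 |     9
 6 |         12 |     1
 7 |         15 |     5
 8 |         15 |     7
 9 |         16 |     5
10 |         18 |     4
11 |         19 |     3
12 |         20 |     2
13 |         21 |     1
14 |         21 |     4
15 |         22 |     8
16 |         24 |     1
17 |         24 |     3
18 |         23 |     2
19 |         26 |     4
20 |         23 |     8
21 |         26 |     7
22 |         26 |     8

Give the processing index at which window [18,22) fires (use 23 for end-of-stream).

i=0 t=6 v=4: → [6,10),[4,8); WM=3
i=1 t=6 v=9: → [6,10),[4,8); WM=3
i=2 t=6 v=9: → [6,10),[4,8); WM=3
i=3 t=7 v=9: → [6,10),[4,8); WM=4
i=4 t=8 v=3: → [8,12),[6,10); WM=5
i=5 t=10 v=9: → [10,14),[8,12); WM=7
i=6 t=12 v=1: → [12,16),[10,14); WM=9; [4,8) fires=2
i=7 t=15 v=5: → [14,18),[12,16); WM=12; [6,10) fires=3 [8,12) fires=2
i=8 t=15 v=7: → [14,18),[12,16); WM=12
i=9 t=16 v=5: → [16,20),[14,18); WM=13
i=10 t=18 v=4: → [18,22),[16,20); WM=15; [10,14) fires=2
i=11 t=19 v=3: → [18,22),[16,20); WM=16; [12,16) fires=3
i=12 t=20 v=2: → [20,24),[18,22); WM=17
i=13 t=21 v=1: → [20,24),[18,22); WM=18; [14,18) fires=2
i=14 t=21 v=4: → [20,24),[18,22); WM=18
i=15 t=22 v=8: → [22,26),[20,24); WM=19
i=16 t=24 v=1: → [24,28),[22,26); WM=21; [16,20) fires=3
i=17 t=24 v=3: → [24,28),[22,26); WM=21
i=18 t=23 v=2: → [22,26),[20,24); WM=21
i=19 t=26 v=4: → [26,30),[24,28); WM=23; [18,22) fires=4
i=20 t=23 v=8: → [22,26),[20,24); WM=23
i=21 t=26 v=7: → [26,30),[24,28); WM=23
i=22 t=26 v=8: → [26,30),[24,28); WM=23

19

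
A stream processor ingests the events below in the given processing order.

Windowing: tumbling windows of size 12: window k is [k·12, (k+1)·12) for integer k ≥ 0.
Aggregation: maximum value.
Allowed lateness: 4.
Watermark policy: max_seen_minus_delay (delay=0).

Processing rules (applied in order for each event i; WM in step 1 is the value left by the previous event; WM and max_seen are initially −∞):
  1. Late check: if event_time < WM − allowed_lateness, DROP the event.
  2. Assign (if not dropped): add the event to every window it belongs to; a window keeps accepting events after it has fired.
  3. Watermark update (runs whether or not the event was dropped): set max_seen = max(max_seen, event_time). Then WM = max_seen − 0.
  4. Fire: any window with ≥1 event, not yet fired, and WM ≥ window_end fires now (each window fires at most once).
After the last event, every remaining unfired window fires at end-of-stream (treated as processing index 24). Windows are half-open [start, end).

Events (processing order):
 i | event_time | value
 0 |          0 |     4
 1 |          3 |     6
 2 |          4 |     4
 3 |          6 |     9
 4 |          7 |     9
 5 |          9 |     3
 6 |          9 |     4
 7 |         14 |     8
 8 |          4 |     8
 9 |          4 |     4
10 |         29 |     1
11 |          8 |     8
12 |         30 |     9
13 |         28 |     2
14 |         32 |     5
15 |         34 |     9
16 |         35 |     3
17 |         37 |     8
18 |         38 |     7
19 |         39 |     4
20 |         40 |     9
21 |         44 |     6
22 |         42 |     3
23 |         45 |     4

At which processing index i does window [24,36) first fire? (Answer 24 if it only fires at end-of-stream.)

17

i=0 t=0 v=4: → [0,12); WM=0
i=1 t=3 v=6: → [0,12); WM=3
i=2 t=4 v=4: → [0,12); WM=4
i=3 t=6 v=9: → [0,12); WM=6
i=4 t=7 v=9: → [0,12); WM=7
i=5 t=9 v=3: → [0,12); WM=9
i=6 t=9 v=4: → [0,12); WM=9
i=7 t=14 v=8: → [12,24); WM=14; [0,12) fires=9
i=8 t=4 v=8: DROP (t<14-4); WM=14
i=9 t=4 v=4: DROP (t<14-4); WM=14
i=10 t=29 v=1: → [24,36); WM=29; [12,24) fires=8
i=11 t=8 v=8: DROP (t<29-4); WM=29
i=12 t=30 v=9: → [24,36); WM=30
i=13 t=28 v=2: → [24,36); WM=30
i=14 t=32 v=5: → [24,36); WM=32
i=15 t=34 v=9: → [24,36); WM=34
i=16 t=35 v=3: → [24,36); WM=35
i=17 t=37 v=8: → [36,48); WM=37; [24,36) fires=9
i=18 t=38 v=7: → [36,48); WM=38
i=19 t=39 v=4: → [36,48); WM=39
i=20 t=40 v=9: → [36,48); WM=40
i=21 t=44 v=6: → [36,48); WM=44
i=22 t=42 v=3: → [36,48); WM=44
i=23 t=45 v=4: → [36,48); WM=45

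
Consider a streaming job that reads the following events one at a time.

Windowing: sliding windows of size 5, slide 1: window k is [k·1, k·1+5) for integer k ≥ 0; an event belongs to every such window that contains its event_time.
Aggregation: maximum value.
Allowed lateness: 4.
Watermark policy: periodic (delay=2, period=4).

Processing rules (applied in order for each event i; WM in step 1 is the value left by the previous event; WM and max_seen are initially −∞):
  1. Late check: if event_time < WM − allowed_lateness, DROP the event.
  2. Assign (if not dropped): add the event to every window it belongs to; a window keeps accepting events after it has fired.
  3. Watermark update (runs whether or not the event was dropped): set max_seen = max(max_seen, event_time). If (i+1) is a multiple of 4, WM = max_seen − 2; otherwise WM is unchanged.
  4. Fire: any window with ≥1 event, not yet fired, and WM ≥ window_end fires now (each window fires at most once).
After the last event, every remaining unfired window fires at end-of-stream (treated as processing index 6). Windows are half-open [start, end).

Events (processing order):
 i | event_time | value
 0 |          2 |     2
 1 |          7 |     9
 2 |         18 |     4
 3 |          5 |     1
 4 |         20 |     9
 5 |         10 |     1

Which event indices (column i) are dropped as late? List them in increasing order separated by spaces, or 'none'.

i=0 t=2 v=2: → [2,7),[1,6),[0,5); WM=−∞
i=1 t=7 v=9: → [7,12),[6,11),[5,10),[4,9),[3,8); WM=−∞
i=2 t=18 v=4: → [18,23),[17,22),[16,21),[15,20),[14,19); WM=−∞
i=3 t=5 v=1: → [5,10),[4,9),[3,8),[2,7),[1,6); WM=16; [0,5) fires=2 [1,6) fires=2 [2,7) fires=2 [3,8) fires=9 [4,9) fires=9 [5,10) fires=9 [6,11) fires=9 [7,12) fires=9
i=4 t=20 v=9: → [20,25),[19,24),[18,23),[17,22),[16,21); WM=16
i=5 t=10 v=1: DROP (t<16-4); WM=16

5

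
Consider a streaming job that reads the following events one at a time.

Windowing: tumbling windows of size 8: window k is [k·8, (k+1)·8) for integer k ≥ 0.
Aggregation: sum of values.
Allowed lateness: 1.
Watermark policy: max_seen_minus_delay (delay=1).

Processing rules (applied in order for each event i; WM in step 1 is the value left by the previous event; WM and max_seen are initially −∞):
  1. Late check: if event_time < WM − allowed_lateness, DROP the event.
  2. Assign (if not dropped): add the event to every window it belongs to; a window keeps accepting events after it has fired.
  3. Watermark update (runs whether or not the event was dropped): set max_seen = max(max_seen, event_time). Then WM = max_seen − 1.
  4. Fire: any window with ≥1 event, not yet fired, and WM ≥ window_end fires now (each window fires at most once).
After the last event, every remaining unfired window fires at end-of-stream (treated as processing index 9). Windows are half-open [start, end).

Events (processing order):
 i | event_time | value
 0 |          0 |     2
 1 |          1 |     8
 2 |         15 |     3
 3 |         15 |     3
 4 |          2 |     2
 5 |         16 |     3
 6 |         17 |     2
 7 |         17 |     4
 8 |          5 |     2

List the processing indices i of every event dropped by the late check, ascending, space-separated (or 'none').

4 8

i=0 t=0 v=2: → [0,8); WM=-1
i=1 t=1 v=8: → [0,8); WM=0
i=2 t=15 v=3: → [8,16); WM=14; [0,8) fires=10
i=3 t=15 v=3: → [8,16); WM=14
i=4 t=2 v=2: DROP (t<14-1); WM=14
i=5 t=16 v=3: → [16,24); WM=15
i=6 t=17 v=2: → [16,24); WM=16; [8,16) fires=6
i=7 t=17 v=4: → [16,24); WM=16
i=8 t=5 v=2: DROP (t<16-1); WM=16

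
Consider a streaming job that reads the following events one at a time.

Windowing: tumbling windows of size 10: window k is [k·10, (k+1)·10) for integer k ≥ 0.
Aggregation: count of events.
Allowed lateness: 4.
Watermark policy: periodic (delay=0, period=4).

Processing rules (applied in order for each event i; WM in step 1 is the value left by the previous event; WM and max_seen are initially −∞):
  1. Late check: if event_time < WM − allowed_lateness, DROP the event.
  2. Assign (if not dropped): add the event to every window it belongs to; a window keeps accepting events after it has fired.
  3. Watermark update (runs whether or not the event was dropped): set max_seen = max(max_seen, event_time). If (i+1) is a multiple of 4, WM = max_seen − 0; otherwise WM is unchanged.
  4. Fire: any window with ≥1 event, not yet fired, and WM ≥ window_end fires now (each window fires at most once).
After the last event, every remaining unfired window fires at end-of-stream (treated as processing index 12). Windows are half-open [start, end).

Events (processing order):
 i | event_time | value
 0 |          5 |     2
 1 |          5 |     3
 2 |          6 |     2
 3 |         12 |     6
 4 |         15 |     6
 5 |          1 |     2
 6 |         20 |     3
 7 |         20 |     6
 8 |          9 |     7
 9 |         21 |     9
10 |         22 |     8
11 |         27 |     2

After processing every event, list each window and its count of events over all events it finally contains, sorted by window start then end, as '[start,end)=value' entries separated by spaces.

i=0 t=5 v=2: → [0,10); WM=−∞
i=1 t=5 v=3: → [0,10); WM=−∞
i=2 t=6 v=2: → [0,10); WM=−∞
i=3 t=12 v=6: → [10,20); WM=12; [0,10) fires=3
i=4 t=15 v=6: → [10,20); WM=12
i=5 t=1 v=2: DROP (t<12-4); WM=12
i=6 t=20 v=3: → [20,30); WM=12
i=7 t=20 v=6: → [20,30); WM=20; [10,20) fires=2
i=8 t=9 v=7: DROP (t<20-4); WM=20
i=9 t=21 v=9: → [20,30); WM=20
i=10 t=22 v=8: → [20,30); WM=20
i=11 t=27 v=2: → [20,30); WM=27

[0,10)=3 [10,20)=2 [20,30)=5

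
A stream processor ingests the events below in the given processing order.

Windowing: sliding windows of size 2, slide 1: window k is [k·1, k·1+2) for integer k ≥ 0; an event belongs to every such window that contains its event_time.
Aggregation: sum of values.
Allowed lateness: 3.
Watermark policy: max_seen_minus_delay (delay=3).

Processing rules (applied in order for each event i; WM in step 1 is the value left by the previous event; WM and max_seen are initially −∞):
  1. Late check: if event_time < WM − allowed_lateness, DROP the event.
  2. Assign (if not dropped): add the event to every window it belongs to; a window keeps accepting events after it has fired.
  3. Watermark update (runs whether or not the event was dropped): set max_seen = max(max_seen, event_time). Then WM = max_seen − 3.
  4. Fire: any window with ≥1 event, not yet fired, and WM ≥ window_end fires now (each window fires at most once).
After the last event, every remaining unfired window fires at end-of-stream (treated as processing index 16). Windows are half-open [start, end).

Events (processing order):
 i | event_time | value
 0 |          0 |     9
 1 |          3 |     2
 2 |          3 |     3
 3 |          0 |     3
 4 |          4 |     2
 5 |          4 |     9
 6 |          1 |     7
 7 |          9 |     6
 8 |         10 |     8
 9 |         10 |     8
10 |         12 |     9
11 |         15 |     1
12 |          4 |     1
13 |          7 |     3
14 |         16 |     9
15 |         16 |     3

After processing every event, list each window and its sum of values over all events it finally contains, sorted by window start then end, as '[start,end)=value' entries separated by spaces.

[0,2)=19 [1,3)=7 [2,4)=5 [3,5)=16 [4,6)=11 [8,10)=6 [9,11)=22 [10,12)=16 [11,13)=9 [12,14)=9 [14,16)=1 [15,17)=13 [16,18)=12

i=0 t=0 v=9: → [0,2); WM=-3
i=1 t=3 v=2: → [3,5),[2,4); WM=0
i=2 t=3 v=3: → [3,5),[2,4); WM=0
i=3 t=0 v=3: → [0,2); WM=0
i=4 t=4 v=2: → [4,6),[3,5); WM=1
i=5 t=4 v=9: → [4,6),[3,5); WM=1
i=6 t=1 v=7: → [1,3),[0,2); WM=1
i=7 t=9 v=6: → [9,11),[8,10); WM=6; [0,2) fires=19 [1,3) fires=7 [2,4) fires=5 [3,5) fires=16 [4,6) fires=11
i=8 t=10 v=8: → [10,12),[9,11); WM=7
i=9 t=10 v=8: → [10,12),[9,11); WM=7
i=10 t=12 v=9: → [12,14),[11,13); WM=9
i=11 t=15 v=1: → [15,17),[14,16); WM=12; [8,10) fires=6 [9,11) fires=22 [10,12) fires=16
i=12 t=4 v=1: DROP (t<12-3); WM=12
i=13 t=7 v=3: DROP (t<12-3); WM=12
i=14 t=16 v=9: → [16,18),[15,17); WM=13; [11,13) fires=9
i=15 t=16 v=3: → [16,18),[15,17); WM=13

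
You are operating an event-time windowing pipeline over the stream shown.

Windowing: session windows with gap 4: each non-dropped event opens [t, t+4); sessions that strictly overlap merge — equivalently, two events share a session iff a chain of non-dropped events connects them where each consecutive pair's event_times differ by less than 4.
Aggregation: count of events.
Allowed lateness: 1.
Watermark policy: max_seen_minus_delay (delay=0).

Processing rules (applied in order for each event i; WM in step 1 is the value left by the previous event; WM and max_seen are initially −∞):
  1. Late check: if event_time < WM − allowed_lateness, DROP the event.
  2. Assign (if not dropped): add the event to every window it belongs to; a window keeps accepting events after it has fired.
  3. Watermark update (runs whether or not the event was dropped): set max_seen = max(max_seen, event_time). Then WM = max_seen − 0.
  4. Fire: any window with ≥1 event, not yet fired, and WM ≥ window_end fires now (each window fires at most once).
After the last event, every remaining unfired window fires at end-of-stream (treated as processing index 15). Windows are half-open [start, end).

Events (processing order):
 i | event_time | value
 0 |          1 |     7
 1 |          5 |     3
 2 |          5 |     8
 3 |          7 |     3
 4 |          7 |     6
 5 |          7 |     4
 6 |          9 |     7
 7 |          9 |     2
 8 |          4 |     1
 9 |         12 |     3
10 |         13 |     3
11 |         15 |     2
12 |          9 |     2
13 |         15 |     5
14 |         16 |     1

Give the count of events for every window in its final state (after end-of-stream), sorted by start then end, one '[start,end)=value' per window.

i=0 t=1 v=7: → [1,5); WM=1
i=1 t=5 v=3: → [5,9); WM=5
i=2 t=5 v=8: → [5,9); WM=5
i=3 t=7 v=3: → [5,11); WM=7
i=4 t=7 v=6: → [5,11); WM=7
i=5 t=7 v=4: → [5,11); WM=7
i=6 t=9 v=7: → [5,13); WM=9
i=7 t=9 v=2: → [5,13); WM=9
i=8 t=4 v=1: DROP (t<9-1); WM=9
i=9 t=12 v=3: → [5,16); WM=12
i=10 t=13 v=3: → [5,17); WM=13
i=11 t=15 v=2: → [5,19); WM=15
i=12 t=9 v=2: DROP (t<15-1); WM=15
i=13 t=15 v=5: → [5,19); WM=15
i=14 t=16 v=1: → [5,20); WM=16

[1,5)=1 [5,20)=12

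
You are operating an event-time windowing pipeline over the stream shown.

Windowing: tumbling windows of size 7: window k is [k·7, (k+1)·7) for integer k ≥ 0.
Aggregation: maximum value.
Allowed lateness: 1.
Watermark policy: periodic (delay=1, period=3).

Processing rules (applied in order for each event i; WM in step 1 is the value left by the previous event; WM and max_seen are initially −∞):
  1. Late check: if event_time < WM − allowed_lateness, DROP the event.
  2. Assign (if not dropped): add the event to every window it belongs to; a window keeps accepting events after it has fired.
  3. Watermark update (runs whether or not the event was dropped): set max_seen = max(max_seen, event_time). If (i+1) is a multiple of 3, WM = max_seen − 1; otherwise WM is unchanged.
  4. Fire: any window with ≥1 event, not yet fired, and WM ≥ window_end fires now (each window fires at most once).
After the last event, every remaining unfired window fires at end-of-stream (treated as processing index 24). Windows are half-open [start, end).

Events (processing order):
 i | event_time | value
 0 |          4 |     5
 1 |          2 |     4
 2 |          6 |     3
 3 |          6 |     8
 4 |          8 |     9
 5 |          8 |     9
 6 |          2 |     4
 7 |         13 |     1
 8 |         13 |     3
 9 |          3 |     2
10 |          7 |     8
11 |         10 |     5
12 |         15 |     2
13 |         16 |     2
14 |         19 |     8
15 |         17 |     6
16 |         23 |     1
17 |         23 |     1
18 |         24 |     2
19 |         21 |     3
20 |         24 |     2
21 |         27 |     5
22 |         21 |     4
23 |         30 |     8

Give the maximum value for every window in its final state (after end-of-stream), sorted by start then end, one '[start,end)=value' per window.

i=0 t=4 v=5: → [0,7); WM=−∞
i=1 t=2 v=4: → [0,7); WM=−∞
i=2 t=6 v=3: → [0,7); WM=5
i=3 t=6 v=8: → [0,7); WM=5
i=4 t=8 v=9: → [7,14); WM=5
i=5 t=8 v=9: → [7,14); WM=7; [0,7) fires=8
i=6 t=2 v=4: DROP (t<7-1); WM=7
i=7 t=13 v=1: → [7,14); WM=7
i=8 t=13 v=3: → [7,14); WM=12
i=9 t=3 v=2: DROP (t<12-1); WM=12
i=10 t=7 v=8: DROP (t<12-1); WM=12
i=11 t=10 v=5: DROP (t<12-1); WM=12
i=12 t=15 v=2: → [14,21); WM=12
i=13 t=16 v=2: → [14,21); WM=12
i=14 t=19 v=8: → [14,21); WM=18; [7,14) fires=9
i=15 t=17 v=6: → [14,21); WM=18
i=16 t=23 v=1: → [21,28); WM=18
i=17 t=23 v=1: → [21,28); WM=22; [14,21) fires=8
i=18 t=24 v=2: → [21,28); WM=22
i=19 t=21 v=3: → [21,28); WM=22
i=20 t=24 v=2: → [21,28); WM=23
i=21 t=27 v=5: → [21,28); WM=23
i=22 t=21 v=4: DROP (t<23-1); WM=23
i=23 t=30 v=8: → [28,35); WM=29; [21,28) fires=5

[0,7)=8 [7,14)=9 [14,21)=8 [21,28)=5 [28,35)=8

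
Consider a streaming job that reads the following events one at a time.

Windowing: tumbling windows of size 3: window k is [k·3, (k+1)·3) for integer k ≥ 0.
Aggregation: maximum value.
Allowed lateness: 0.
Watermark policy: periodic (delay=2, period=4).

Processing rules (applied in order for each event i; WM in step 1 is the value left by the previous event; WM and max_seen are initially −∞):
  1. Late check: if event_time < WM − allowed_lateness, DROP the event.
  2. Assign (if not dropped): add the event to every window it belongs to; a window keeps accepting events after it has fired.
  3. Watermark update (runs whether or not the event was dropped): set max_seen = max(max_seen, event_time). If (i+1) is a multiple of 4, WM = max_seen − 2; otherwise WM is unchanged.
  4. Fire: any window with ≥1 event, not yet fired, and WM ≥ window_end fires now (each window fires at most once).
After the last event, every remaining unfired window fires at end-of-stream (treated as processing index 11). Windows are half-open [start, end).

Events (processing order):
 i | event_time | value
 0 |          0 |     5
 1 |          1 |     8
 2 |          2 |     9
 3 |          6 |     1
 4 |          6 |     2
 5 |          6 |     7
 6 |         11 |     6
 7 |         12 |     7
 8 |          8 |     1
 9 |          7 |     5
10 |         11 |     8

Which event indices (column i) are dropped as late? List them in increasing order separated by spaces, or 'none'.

i=0 t=0 v=5: → [0,3); WM=−∞
i=1 t=1 v=8: → [0,3); WM=−∞
i=2 t=2 v=9: → [0,3); WM=−∞
i=3 t=6 v=1: → [6,9); WM=4; [0,3) fires=9
i=4 t=6 v=2: → [6,9); WM=4
i=5 t=6 v=7: → [6,9); WM=4
i=6 t=11 v=6: → [9,12); WM=4
i=7 t=12 v=7: → [12,15); WM=10; [6,9) fires=7
i=8 t=8 v=1: DROP (t<10-0); WM=10
i=9 t=7 v=5: DROP (t<10-0); WM=10
i=10 t=11 v=8: → [9,12); WM=10

8 9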